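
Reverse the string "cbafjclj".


Input: cbafjclj
Reading characters right to left:
  Position 7: 'j'
  Position 6: 'l'
  Position 5: 'c'
  Position 4: 'j'
  Position 3: 'f'
  Position 2: 'a'
  Position 1: 'b'
  Position 0: 'c'
Reversed: jlcjfabc

jlcjfabc


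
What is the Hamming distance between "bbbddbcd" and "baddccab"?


Comparing "bbbddbcd" and "baddccab" position by position:
  Position 0: 'b' vs 'b' => same
  Position 1: 'b' vs 'a' => differ
  Position 2: 'b' vs 'd' => differ
  Position 3: 'd' vs 'd' => same
  Position 4: 'd' vs 'c' => differ
  Position 5: 'b' vs 'c' => differ
  Position 6: 'c' vs 'a' => differ
  Position 7: 'd' vs 'b' => differ
Total differences (Hamming distance): 6

6


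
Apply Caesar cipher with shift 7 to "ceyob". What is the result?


Caesar cipher: shift "ceyob" by 7
  'c' (pos 2) + 7 = pos 9 = 'j'
  'e' (pos 4) + 7 = pos 11 = 'l'
  'y' (pos 24) + 7 = pos 5 = 'f'
  'o' (pos 14) + 7 = pos 21 = 'v'
  'b' (pos 1) + 7 = pos 8 = 'i'
Result: jlfvi

jlfvi


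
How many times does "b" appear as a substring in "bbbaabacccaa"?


Searching for "b" in "bbbaabacccaa"
Scanning each position:
  Position 0: "b" => MATCH
  Position 1: "b" => MATCH
  Position 2: "b" => MATCH
  Position 3: "a" => no
  Position 4: "a" => no
  Position 5: "b" => MATCH
  Position 6: "a" => no
  Position 7: "c" => no
  Position 8: "c" => no
  Position 9: "c" => no
  Position 10: "a" => no
  Position 11: "a" => no
Total occurrences: 4

4


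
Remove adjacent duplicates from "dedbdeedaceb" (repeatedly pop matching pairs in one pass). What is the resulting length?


Input: dedbdeedaceb
Stack-based adjacent duplicate removal:
  Read 'd': push. Stack: d
  Read 'e': push. Stack: de
  Read 'd': push. Stack: ded
  Read 'b': push. Stack: dedb
  Read 'd': push. Stack: dedbd
  Read 'e': push. Stack: dedbde
  Read 'e': matches stack top 'e' => pop. Stack: dedbd
  Read 'd': matches stack top 'd' => pop. Stack: dedb
  Read 'a': push. Stack: dedba
  Read 'c': push. Stack: dedbac
  Read 'e': push. Stack: dedbace
  Read 'b': push. Stack: dedbaceb
Final stack: "dedbaceb" (length 8)

8


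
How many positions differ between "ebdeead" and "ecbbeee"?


Comparing "ebdeead" and "ecbbeee" position by position:
  Position 0: 'e' vs 'e' => same
  Position 1: 'b' vs 'c' => DIFFER
  Position 2: 'd' vs 'b' => DIFFER
  Position 3: 'e' vs 'b' => DIFFER
  Position 4: 'e' vs 'e' => same
  Position 5: 'a' vs 'e' => DIFFER
  Position 6: 'd' vs 'e' => DIFFER
Positions that differ: 5

5


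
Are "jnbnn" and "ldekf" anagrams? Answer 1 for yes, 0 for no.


Strings: "jnbnn", "ldekf"
Sorted first:  bjnnn
Sorted second: defkl
Differ at position 0: 'b' vs 'd' => not anagrams

0


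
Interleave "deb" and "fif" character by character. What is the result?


Interleaving "deb" and "fif":
  Position 0: 'd' from first, 'f' from second => "df"
  Position 1: 'e' from first, 'i' from second => "ei"
  Position 2: 'b' from first, 'f' from second => "bf"
Result: dfeibf

dfeibf


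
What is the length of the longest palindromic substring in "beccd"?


Input: "beccd"
Checking substrings for palindromes:
  [2:4] "cc" (len 2) => palindrome
Longest palindromic substring: "cc" with length 2

2


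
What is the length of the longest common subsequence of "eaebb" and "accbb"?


LCS of "eaebb" and "accbb"
DP table:
           a    c    c    b    b
      0    0    0    0    0    0
  e   0    0    0    0    0    0
  a   0    1    1    1    1    1
  e   0    1    1    1    1    1
  b   0    1    1    1    2    2
  b   0    1    1    1    2    3
LCS length = dp[5][5] = 3

3


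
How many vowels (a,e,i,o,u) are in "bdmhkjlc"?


Input: bdmhkjlc
Checking each character:
  'b' at position 0: consonant
  'd' at position 1: consonant
  'm' at position 2: consonant
  'h' at position 3: consonant
  'k' at position 4: consonant
  'j' at position 5: consonant
  'l' at position 6: consonant
  'c' at position 7: consonant
Total vowels: 0

0


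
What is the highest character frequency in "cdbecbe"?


Input: cdbecbe
Character counts:
  'b': 2
  'c': 2
  'd': 1
  'e': 2
Maximum frequency: 2

2


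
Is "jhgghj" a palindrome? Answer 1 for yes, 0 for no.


Input: jhgghj
Reversed: jhgghj
  Compare pos 0 ('j') with pos 5 ('j'): match
  Compare pos 1 ('h') with pos 4 ('h'): match
  Compare pos 2 ('g') with pos 3 ('g'): match
Result: palindrome

1


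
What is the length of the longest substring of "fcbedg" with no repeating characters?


Input: "fcbedg"
Sliding window (track last position of each char):
  Position 0 ('f'): window [0,0] length 1 -- new best
  Position 1 ('c'): window [0,1] length 2 -- new best
  Position 2 ('b'): window [0,2] length 3 -- new best
  Position 3 ('e'): window [0,3] length 4 -- new best
  Position 4 ('d'): window [0,4] length 5 -- new best
  Position 5 ('g'): window [0,5] length 6 -- new best
Longest substring with no repeats: "fcbedg" with length 6

6


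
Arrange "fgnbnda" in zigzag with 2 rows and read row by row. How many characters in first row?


Zigzag "fgnbnda" into 2 rows:
Placing characters:
  'f' => row 0
  'g' => row 1
  'n' => row 0
  'b' => row 1
  'n' => row 0
  'd' => row 1
  'a' => row 0
Rows:
  Row 0: "fnna"
  Row 1: "gbd"
First row length: 4

4


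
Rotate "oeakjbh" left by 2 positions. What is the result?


Input: "oeakjbh", rotate left by 2
First 2 characters: "oe"
Remaining characters: "akjbh"
Concatenate remaining + first: "akjbh" + "oe" = "akjbhoe"

akjbhoe


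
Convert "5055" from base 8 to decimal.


Input: "5055" in base 8
Positional expansion:
  Digit '5' (value 5) x 8^3 = 2560
  Digit '0' (value 0) x 8^2 = 0
  Digit '5' (value 5) x 8^1 = 40
  Digit '5' (value 5) x 8^0 = 5
Sum = 2605

2605


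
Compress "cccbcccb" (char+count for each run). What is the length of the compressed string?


Input: cccbcccb
Runs:
  'c' x 3 => "c3"
  'b' x 1 => "b1"
  'c' x 3 => "c3"
  'b' x 1 => "b1"
Compressed: "c3b1c3b1"
Compressed length: 8

8


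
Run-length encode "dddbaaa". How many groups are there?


Input: dddbaaa
Scanning for consecutive runs:
  Group 1: 'd' x 3 (positions 0-2)
  Group 2: 'b' x 1 (positions 3-3)
  Group 3: 'a' x 3 (positions 4-6)
Total groups: 3

3


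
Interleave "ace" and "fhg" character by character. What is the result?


Interleaving "ace" and "fhg":
  Position 0: 'a' from first, 'f' from second => "af"
  Position 1: 'c' from first, 'h' from second => "ch"
  Position 2: 'e' from first, 'g' from second => "eg"
Result: afcheg

afcheg


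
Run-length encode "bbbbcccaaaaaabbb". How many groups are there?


Input: bbbbcccaaaaaabbb
Scanning for consecutive runs:
  Group 1: 'b' x 4 (positions 0-3)
  Group 2: 'c' x 3 (positions 4-6)
  Group 3: 'a' x 6 (positions 7-12)
  Group 4: 'b' x 3 (positions 13-15)
Total groups: 4

4


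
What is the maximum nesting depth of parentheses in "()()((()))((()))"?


Input: "()()((()))((()))"
Tracking depth:
  Position 0 '(': depth becomes 1
  Position 1 ')': depth becomes 0
  Position 2 '(': depth becomes 1
  Position 3 ')': depth becomes 0
  Position 4 '(': depth becomes 1
  Position 5 '(': depth becomes 2
  Position 6 '(': depth becomes 3
  Position 7 ')': depth becomes 2
  Position 8 ')': depth becomes 1
  Position 9 ')': depth becomes 0
  Position 10 '(': depth becomes 1
  Position 11 '(': depth becomes 2
  Position 12 '(': depth becomes 3
  Position 13 ')': depth becomes 2
  Position 14 ')': depth becomes 1
  Position 15 ')': depth becomes 0
Maximum depth reached: 3

3


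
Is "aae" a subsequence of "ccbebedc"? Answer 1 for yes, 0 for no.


Check if "aae" is a subsequence of "ccbebedc"
Greedy scan:
  Position 0 ('c'): no match needed
  Position 1 ('c'): no match needed
  Position 2 ('b'): no match needed
  Position 3 ('e'): no match needed
  Position 4 ('b'): no match needed
  Position 5 ('e'): no match needed
  Position 6 ('d'): no match needed
  Position 7 ('c'): no match needed
Only matched 0/3 characters => not a subsequence

0


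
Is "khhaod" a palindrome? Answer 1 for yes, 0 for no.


Input: khhaod
Reversed: doahhk
  Compare pos 0 ('k') with pos 5 ('d'): MISMATCH
  Compare pos 1 ('h') with pos 4 ('o'): MISMATCH
  Compare pos 2 ('h') with pos 3 ('a'): MISMATCH
Result: not a palindrome

0


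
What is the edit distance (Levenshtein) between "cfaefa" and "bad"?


Computing edit distance: "cfaefa" -> "bad"
DP table:
           b    a    d
      0    1    2    3
  c   1    1    2    3
  f   2    2    2    3
  a   3    3    2    3
  e   4    4    3    3
  f   5    5    4    4
  a   6    6    5    5
Edit distance = dp[6][3] = 5

5


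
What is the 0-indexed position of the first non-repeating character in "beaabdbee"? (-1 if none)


Input: beaabdbee
Character frequencies:
  'a': 2
  'b': 3
  'd': 1
  'e': 3
Scanning left to right for freq == 1:
  Position 0 ('b'): freq=3, skip
  Position 1 ('e'): freq=3, skip
  Position 2 ('a'): freq=2, skip
  Position 3 ('a'): freq=2, skip
  Position 4 ('b'): freq=3, skip
  Position 5 ('d'): unique! => answer = 5

5


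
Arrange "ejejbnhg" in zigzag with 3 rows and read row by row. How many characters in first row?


Zigzag "ejejbnhg" into 3 rows:
Placing characters:
  'e' => row 0
  'j' => row 1
  'e' => row 2
  'j' => row 1
  'b' => row 0
  'n' => row 1
  'h' => row 2
  'g' => row 1
Rows:
  Row 0: "eb"
  Row 1: "jjng"
  Row 2: "eh"
First row length: 2

2


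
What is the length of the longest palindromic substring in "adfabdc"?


Input: "adfabdc"
Checking substrings for palindromes:
  No multi-char palindromic substrings found
Longest palindromic substring: "a" with length 1

1


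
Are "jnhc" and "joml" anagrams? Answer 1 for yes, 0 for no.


Strings: "jnhc", "joml"
Sorted first:  chjn
Sorted second: jlmo
Differ at position 0: 'c' vs 'j' => not anagrams

0


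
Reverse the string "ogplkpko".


Input: ogplkpko
Reading characters right to left:
  Position 7: 'o'
  Position 6: 'k'
  Position 5: 'p'
  Position 4: 'k'
  Position 3: 'l'
  Position 2: 'p'
  Position 1: 'g'
  Position 0: 'o'
Reversed: okpklpgo

okpklpgo


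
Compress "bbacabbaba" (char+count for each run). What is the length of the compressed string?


Input: bbacabbaba
Runs:
  'b' x 2 => "b2"
  'a' x 1 => "a1"
  'c' x 1 => "c1"
  'a' x 1 => "a1"
  'b' x 2 => "b2"
  'a' x 1 => "a1"
  'b' x 1 => "b1"
  'a' x 1 => "a1"
Compressed: "b2a1c1a1b2a1b1a1"
Compressed length: 16

16


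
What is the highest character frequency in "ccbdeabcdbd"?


Input: ccbdeabcdbd
Character counts:
  'a': 1
  'b': 3
  'c': 3
  'd': 3
  'e': 1
Maximum frequency: 3

3


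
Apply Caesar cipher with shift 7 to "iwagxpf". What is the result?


Caesar cipher: shift "iwagxpf" by 7
  'i' (pos 8) + 7 = pos 15 = 'p'
  'w' (pos 22) + 7 = pos 3 = 'd'
  'a' (pos 0) + 7 = pos 7 = 'h'
  'g' (pos 6) + 7 = pos 13 = 'n'
  'x' (pos 23) + 7 = pos 4 = 'e'
  'p' (pos 15) + 7 = pos 22 = 'w'
  'f' (pos 5) + 7 = pos 12 = 'm'
Result: pdhnewm

pdhnewm


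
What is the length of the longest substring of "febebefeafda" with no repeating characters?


Input: "febebefeafda"
Sliding window (track last position of each char):
  Position 0 ('f'): window [0,0] length 1 -- new best
  Position 1 ('e'): window [0,1] length 2 -- new best
  Position 2 ('b'): window [0,2] length 3 -- new best
  Position 3 ('e'): repeat (last at 1), move window start to 2
  Position 3 ('e'): window [2,3] length 2
  Position 4 ('b'): repeat (last at 2), move window start to 3
  Position 4 ('b'): window [3,4] length 2
  Position 5 ('e'): repeat (last at 3), move window start to 4
  Position 5 ('e'): window [4,5] length 2
  Position 6 ('f'): window [4,6] length 3
  Position 7 ('e'): repeat (last at 5), move window start to 6
  Position 7 ('e'): window [6,7] length 2
  Position 8 ('a'): window [6,8] length 3
  Position 9 ('f'): repeat (last at 6), move window start to 7
  Position 9 ('f'): window [7,9] length 3
  Position 10 ('d'): window [7,10] length 4 -- new best
  Position 11 ('a'): repeat (last at 8), move window start to 9
  Position 11 ('a'): window [9,11] length 3
Longest substring with no repeats: "eafd" with length 4

4


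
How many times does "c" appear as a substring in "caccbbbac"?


Searching for "c" in "caccbbbac"
Scanning each position:
  Position 0: "c" => MATCH
  Position 1: "a" => no
  Position 2: "c" => MATCH
  Position 3: "c" => MATCH
  Position 4: "b" => no
  Position 5: "b" => no
  Position 6: "b" => no
  Position 7: "a" => no
  Position 8: "c" => MATCH
Total occurrences: 4

4


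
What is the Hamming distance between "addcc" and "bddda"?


Comparing "addcc" and "bddda" position by position:
  Position 0: 'a' vs 'b' => differ
  Position 1: 'd' vs 'd' => same
  Position 2: 'd' vs 'd' => same
  Position 3: 'c' vs 'd' => differ
  Position 4: 'c' vs 'a' => differ
Total differences (Hamming distance): 3

3


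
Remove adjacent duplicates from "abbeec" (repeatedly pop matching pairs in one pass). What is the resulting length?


Input: abbeec
Stack-based adjacent duplicate removal:
  Read 'a': push. Stack: a
  Read 'b': push. Stack: ab
  Read 'b': matches stack top 'b' => pop. Stack: a
  Read 'e': push. Stack: ae
  Read 'e': matches stack top 'e' => pop. Stack: a
  Read 'c': push. Stack: ac
Final stack: "ac" (length 2)

2


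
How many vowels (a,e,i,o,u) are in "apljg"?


Input: apljg
Checking each character:
  'a' at position 0: vowel (running total: 1)
  'p' at position 1: consonant
  'l' at position 2: consonant
  'j' at position 3: consonant
  'g' at position 4: consonant
Total vowels: 1

1


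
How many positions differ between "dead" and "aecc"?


Comparing "dead" and "aecc" position by position:
  Position 0: 'd' vs 'a' => DIFFER
  Position 1: 'e' vs 'e' => same
  Position 2: 'a' vs 'c' => DIFFER
  Position 3: 'd' vs 'c' => DIFFER
Positions that differ: 3

3


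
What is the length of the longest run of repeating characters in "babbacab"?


Input: "babbacab"
Scanning for longest run:
  Position 1 ('a'): new char, reset run to 1
  Position 2 ('b'): new char, reset run to 1
  Position 3 ('b'): continues run of 'b', length=2
  Position 4 ('a'): new char, reset run to 1
  Position 5 ('c'): new char, reset run to 1
  Position 6 ('a'): new char, reset run to 1
  Position 7 ('b'): new char, reset run to 1
Longest run: 'b' with length 2

2


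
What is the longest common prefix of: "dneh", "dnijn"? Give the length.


Words: dneh, dnijn
  Position 0: all 'd' => match
  Position 1: all 'n' => match
  Position 2: ('e', 'i') => mismatch, stop
LCP = "dn" (length 2)

2


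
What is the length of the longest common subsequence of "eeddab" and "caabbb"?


LCS of "eeddab" and "caabbb"
DP table:
           c    a    a    b    b    b
      0    0    0    0    0    0    0
  e   0    0    0    0    0    0    0
  e   0    0    0    0    0    0    0
  d   0    0    0    0    0    0    0
  d   0    0    0    0    0    0    0
  a   0    0    1    1    1    1    1
  b   0    0    1    1    2    2    2
LCS length = dp[6][6] = 2

2


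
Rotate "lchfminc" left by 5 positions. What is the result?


Input: "lchfminc", rotate left by 5
First 5 characters: "lchfm"
Remaining characters: "inc"
Concatenate remaining + first: "inc" + "lchfm" = "inclchfm"

inclchfm


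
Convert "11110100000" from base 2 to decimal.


Input: "11110100000" in base 2
Positional expansion:
  Digit '1' (value 1) x 2^10 = 1024
  Digit '1' (value 1) x 2^9 = 512
  Digit '1' (value 1) x 2^8 = 256
  Digit '1' (value 1) x 2^7 = 128
  Digit '0' (value 0) x 2^6 = 0
  Digit '1' (value 1) x 2^5 = 32
  Digit '0' (value 0) x 2^4 = 0
  Digit '0' (value 0) x 2^3 = 0
  Digit '0' (value 0) x 2^2 = 0
  Digit '0' (value 0) x 2^1 = 0
  Digit '0' (value 0) x 2^0 = 0
Sum = 1952

1952


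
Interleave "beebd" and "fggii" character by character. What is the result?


Interleaving "beebd" and "fggii":
  Position 0: 'b' from first, 'f' from second => "bf"
  Position 1: 'e' from first, 'g' from second => "eg"
  Position 2: 'e' from first, 'g' from second => "eg"
  Position 3: 'b' from first, 'i' from second => "bi"
  Position 4: 'd' from first, 'i' from second => "di"
Result: bfegegbidi

bfegegbidi


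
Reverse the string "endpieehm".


Input: endpieehm
Reading characters right to left:
  Position 8: 'm'
  Position 7: 'h'
  Position 6: 'e'
  Position 5: 'e'
  Position 4: 'i'
  Position 3: 'p'
  Position 2: 'd'
  Position 1: 'n'
  Position 0: 'e'
Reversed: mheeipdne

mheeipdne


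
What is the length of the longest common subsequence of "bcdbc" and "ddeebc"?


LCS of "bcdbc" and "ddeebc"
DP table:
           d    d    e    e    b    c
      0    0    0    0    0    0    0
  b   0    0    0    0    0    1    1
  c   0    0    0    0    0    1    2
  d   0    1    1    1    1    1    2
  b   0    1    1    1    1    2    2
  c   0    1    1    1    1    2    3
LCS length = dp[5][6] = 3

3


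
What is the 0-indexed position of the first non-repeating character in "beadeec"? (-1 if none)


Input: beadeec
Character frequencies:
  'a': 1
  'b': 1
  'c': 1
  'd': 1
  'e': 3
Scanning left to right for freq == 1:
  Position 0 ('b'): unique! => answer = 0

0


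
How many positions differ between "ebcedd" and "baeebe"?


Comparing "ebcedd" and "baeebe" position by position:
  Position 0: 'e' vs 'b' => DIFFER
  Position 1: 'b' vs 'a' => DIFFER
  Position 2: 'c' vs 'e' => DIFFER
  Position 3: 'e' vs 'e' => same
  Position 4: 'd' vs 'b' => DIFFER
  Position 5: 'd' vs 'e' => DIFFER
Positions that differ: 5

5


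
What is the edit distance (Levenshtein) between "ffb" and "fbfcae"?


Computing edit distance: "ffb" -> "fbfcae"
DP table:
           f    b    f    c    a    e
      0    1    2    3    4    5    6
  f   1    0    1    2    3    4    5
  f   2    1    1    1    2    3    4
  b   3    2    1    2    2    3    4
Edit distance = dp[3][6] = 4

4


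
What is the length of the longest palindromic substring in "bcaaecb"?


Input: "bcaaecb"
Checking substrings for palindromes:
  [2:4] "aa" (len 2) => palindrome
Longest palindromic substring: "aa" with length 2

2


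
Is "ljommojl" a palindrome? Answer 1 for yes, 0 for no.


Input: ljommojl
Reversed: ljommojl
  Compare pos 0 ('l') with pos 7 ('l'): match
  Compare pos 1 ('j') with pos 6 ('j'): match
  Compare pos 2 ('o') with pos 5 ('o'): match
  Compare pos 3 ('m') with pos 4 ('m'): match
Result: palindrome

1


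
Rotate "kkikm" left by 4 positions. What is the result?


Input: "kkikm", rotate left by 4
First 4 characters: "kkik"
Remaining characters: "m"
Concatenate remaining + first: "m" + "kkik" = "mkkik"

mkkik


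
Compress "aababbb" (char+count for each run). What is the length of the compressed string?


Input: aababbb
Runs:
  'a' x 2 => "a2"
  'b' x 1 => "b1"
  'a' x 1 => "a1"
  'b' x 3 => "b3"
Compressed: "a2b1a1b3"
Compressed length: 8

8


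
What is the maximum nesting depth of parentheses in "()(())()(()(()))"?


Input: "()(())()(()(()))"
Tracking depth:
  Position 0 '(': depth becomes 1
  Position 1 ')': depth becomes 0
  Position 2 '(': depth becomes 1
  Position 3 '(': depth becomes 2
  Position 4 ')': depth becomes 1
  Position 5 ')': depth becomes 0
  Position 6 '(': depth becomes 1
  Position 7 ')': depth becomes 0
  Position 8 '(': depth becomes 1
  Position 9 '(': depth becomes 2
  Position 10 ')': depth becomes 1
  Position 11 '(': depth becomes 2
  Position 12 '(': depth becomes 3
  Position 13 ')': depth becomes 2
  Position 14 ')': depth becomes 1
  Position 15 ')': depth becomes 0
Maximum depth reached: 3

3


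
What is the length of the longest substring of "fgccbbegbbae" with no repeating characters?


Input: "fgccbbegbbae"
Sliding window (track last position of each char):
  Position 0 ('f'): window [0,0] length 1 -- new best
  Position 1 ('g'): window [0,1] length 2 -- new best
  Position 2 ('c'): window [0,2] length 3 -- new best
  Position 3 ('c'): repeat (last at 2), move window start to 3
  Position 3 ('c'): window [3,3] length 1
  Position 4 ('b'): window [3,4] length 2
  Position 5 ('b'): repeat (last at 4), move window start to 5
  Position 5 ('b'): window [5,5] length 1
  Position 6 ('e'): window [5,6] length 2
  Position 7 ('g'): window [5,7] length 3
  Position 8 ('b'): repeat (last at 5), move window start to 6
  Position 8 ('b'): window [6,8] length 3
  Position 9 ('b'): repeat (last at 8), move window start to 9
  Position 9 ('b'): window [9,9] length 1
  Position 10 ('a'): window [9,10] length 2
  Position 11 ('e'): window [9,11] length 3
Longest substring with no repeats: "fgc" with length 3

3


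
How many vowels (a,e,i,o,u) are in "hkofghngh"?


Input: hkofghngh
Checking each character:
  'h' at position 0: consonant
  'k' at position 1: consonant
  'o' at position 2: vowel (running total: 1)
  'f' at position 3: consonant
  'g' at position 4: consonant
  'h' at position 5: consonant
  'n' at position 6: consonant
  'g' at position 7: consonant
  'h' at position 8: consonant
Total vowels: 1

1


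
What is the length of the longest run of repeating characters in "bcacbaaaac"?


Input: "bcacbaaaac"
Scanning for longest run:
  Position 1 ('c'): new char, reset run to 1
  Position 2 ('a'): new char, reset run to 1
  Position 3 ('c'): new char, reset run to 1
  Position 4 ('b'): new char, reset run to 1
  Position 5 ('a'): new char, reset run to 1
  Position 6 ('a'): continues run of 'a', length=2
  Position 7 ('a'): continues run of 'a', length=3
  Position 8 ('a'): continues run of 'a', length=4
  Position 9 ('c'): new char, reset run to 1
Longest run: 'a' with length 4

4


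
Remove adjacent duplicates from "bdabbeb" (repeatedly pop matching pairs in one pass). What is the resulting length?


Input: bdabbeb
Stack-based adjacent duplicate removal:
  Read 'b': push. Stack: b
  Read 'd': push. Stack: bd
  Read 'a': push. Stack: bda
  Read 'b': push. Stack: bdab
  Read 'b': matches stack top 'b' => pop. Stack: bda
  Read 'e': push. Stack: bdae
  Read 'b': push. Stack: bdaeb
Final stack: "bdaeb" (length 5)

5


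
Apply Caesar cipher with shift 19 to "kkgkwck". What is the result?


Caesar cipher: shift "kkgkwck" by 19
  'k' (pos 10) + 19 = pos 3 = 'd'
  'k' (pos 10) + 19 = pos 3 = 'd'
  'g' (pos 6) + 19 = pos 25 = 'z'
  'k' (pos 10) + 19 = pos 3 = 'd'
  'w' (pos 22) + 19 = pos 15 = 'p'
  'c' (pos 2) + 19 = pos 21 = 'v'
  'k' (pos 10) + 19 = pos 3 = 'd'
Result: ddzdpvd

ddzdpvd


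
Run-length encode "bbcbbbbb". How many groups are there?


Input: bbcbbbbb
Scanning for consecutive runs:
  Group 1: 'b' x 2 (positions 0-1)
  Group 2: 'c' x 1 (positions 2-2)
  Group 3: 'b' x 5 (positions 3-7)
Total groups: 3

3


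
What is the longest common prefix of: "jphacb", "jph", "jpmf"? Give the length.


Words: jphacb, jph, jpmf
  Position 0: all 'j' => match
  Position 1: all 'p' => match
  Position 2: ('h', 'h', 'm') => mismatch, stop
LCP = "jp" (length 2)

2


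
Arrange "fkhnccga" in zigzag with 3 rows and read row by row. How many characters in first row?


Zigzag "fkhnccga" into 3 rows:
Placing characters:
  'f' => row 0
  'k' => row 1
  'h' => row 2
  'n' => row 1
  'c' => row 0
  'c' => row 1
  'g' => row 2
  'a' => row 1
Rows:
  Row 0: "fc"
  Row 1: "knca"
  Row 2: "hg"
First row length: 2

2


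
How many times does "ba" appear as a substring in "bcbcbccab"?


Searching for "ba" in "bcbcbccab"
Scanning each position:
  Position 0: "bc" => no
  Position 1: "cb" => no
  Position 2: "bc" => no
  Position 3: "cb" => no
  Position 4: "bc" => no
  Position 5: "cc" => no
  Position 6: "ca" => no
  Position 7: "ab" => no
Total occurrences: 0

0


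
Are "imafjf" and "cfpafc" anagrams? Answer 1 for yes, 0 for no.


Strings: "imafjf", "cfpafc"
Sorted first:  affijm
Sorted second: accffp
Differ at position 1: 'f' vs 'c' => not anagrams

0


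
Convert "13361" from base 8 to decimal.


Input: "13361" in base 8
Positional expansion:
  Digit '1' (value 1) x 8^4 = 4096
  Digit '3' (value 3) x 8^3 = 1536
  Digit '3' (value 3) x 8^2 = 192
  Digit '6' (value 6) x 8^1 = 48
  Digit '1' (value 1) x 8^0 = 1
Sum = 5873

5873


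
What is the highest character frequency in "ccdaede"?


Input: ccdaede
Character counts:
  'a': 1
  'c': 2
  'd': 2
  'e': 2
Maximum frequency: 2

2


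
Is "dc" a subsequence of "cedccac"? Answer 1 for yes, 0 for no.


Check if "dc" is a subsequence of "cedccac"
Greedy scan:
  Position 0 ('c'): no match needed
  Position 1 ('e'): no match needed
  Position 2 ('d'): matches sub[0] = 'd'
  Position 3 ('c'): matches sub[1] = 'c'
  Position 4 ('c'): no match needed
  Position 5 ('a'): no match needed
  Position 6 ('c'): no match needed
All 2 characters matched => is a subsequence

1


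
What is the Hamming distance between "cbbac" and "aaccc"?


Comparing "cbbac" and "aaccc" position by position:
  Position 0: 'c' vs 'a' => differ
  Position 1: 'b' vs 'a' => differ
  Position 2: 'b' vs 'c' => differ
  Position 3: 'a' vs 'c' => differ
  Position 4: 'c' vs 'c' => same
Total differences (Hamming distance): 4

4


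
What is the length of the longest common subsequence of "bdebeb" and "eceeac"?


LCS of "bdebeb" and "eceeac"
DP table:
           e    c    e    e    a    c
      0    0    0    0    0    0    0
  b   0    0    0    0    0    0    0
  d   0    0    0    0    0    0    0
  e   0    1    1    1    1    1    1
  b   0    1    1    1    1    1    1
  e   0    1    1    2    2    2    2
  b   0    1    1    2    2    2    2
LCS length = dp[6][6] = 2

2


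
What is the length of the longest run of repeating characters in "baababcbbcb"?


Input: "baababcbbcb"
Scanning for longest run:
  Position 1 ('a'): new char, reset run to 1
  Position 2 ('a'): continues run of 'a', length=2
  Position 3 ('b'): new char, reset run to 1
  Position 4 ('a'): new char, reset run to 1
  Position 5 ('b'): new char, reset run to 1
  Position 6 ('c'): new char, reset run to 1
  Position 7 ('b'): new char, reset run to 1
  Position 8 ('b'): continues run of 'b', length=2
  Position 9 ('c'): new char, reset run to 1
  Position 10 ('b'): new char, reset run to 1
Longest run: 'a' with length 2

2


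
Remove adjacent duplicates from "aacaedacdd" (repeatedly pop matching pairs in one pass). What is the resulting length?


Input: aacaedacdd
Stack-based adjacent duplicate removal:
  Read 'a': push. Stack: a
  Read 'a': matches stack top 'a' => pop. Stack: (empty)
  Read 'c': push. Stack: c
  Read 'a': push. Stack: ca
  Read 'e': push. Stack: cae
  Read 'd': push. Stack: caed
  Read 'a': push. Stack: caeda
  Read 'c': push. Stack: caedac
  Read 'd': push. Stack: caedacd
  Read 'd': matches stack top 'd' => pop. Stack: caedac
Final stack: "caedac" (length 6)

6


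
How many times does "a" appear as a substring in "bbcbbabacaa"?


Searching for "a" in "bbcbbabacaa"
Scanning each position:
  Position 0: "b" => no
  Position 1: "b" => no
  Position 2: "c" => no
  Position 3: "b" => no
  Position 4: "b" => no
  Position 5: "a" => MATCH
  Position 6: "b" => no
  Position 7: "a" => MATCH
  Position 8: "c" => no
  Position 9: "a" => MATCH
  Position 10: "a" => MATCH
Total occurrences: 4

4


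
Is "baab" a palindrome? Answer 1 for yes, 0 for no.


Input: baab
Reversed: baab
  Compare pos 0 ('b') with pos 3 ('b'): match
  Compare pos 1 ('a') with pos 2 ('a'): match
Result: palindrome

1


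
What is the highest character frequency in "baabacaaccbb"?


Input: baabacaaccbb
Character counts:
  'a': 5
  'b': 4
  'c': 3
Maximum frequency: 5

5


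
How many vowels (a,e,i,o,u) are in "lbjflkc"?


Input: lbjflkc
Checking each character:
  'l' at position 0: consonant
  'b' at position 1: consonant
  'j' at position 2: consonant
  'f' at position 3: consonant
  'l' at position 4: consonant
  'k' at position 5: consonant
  'c' at position 6: consonant
Total vowels: 0

0


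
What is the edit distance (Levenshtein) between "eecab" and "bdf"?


Computing edit distance: "eecab" -> "bdf"
DP table:
           b    d    f
      0    1    2    3
  e   1    1    2    3
  e   2    2    2    3
  c   3    3    3    3
  a   4    4    4    4
  b   5    4    5    5
Edit distance = dp[5][3] = 5

5


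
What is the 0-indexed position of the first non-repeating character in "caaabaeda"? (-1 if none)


Input: caaabaeda
Character frequencies:
  'a': 5
  'b': 1
  'c': 1
  'd': 1
  'e': 1
Scanning left to right for freq == 1:
  Position 0 ('c'): unique! => answer = 0

0


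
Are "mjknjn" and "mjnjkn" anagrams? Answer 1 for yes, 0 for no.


Strings: "mjknjn", "mjnjkn"
Sorted first:  jjkmnn
Sorted second: jjkmnn
Sorted forms match => anagrams

1


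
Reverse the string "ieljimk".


Input: ieljimk
Reading characters right to left:
  Position 6: 'k'
  Position 5: 'm'
  Position 4: 'i'
  Position 3: 'j'
  Position 2: 'l'
  Position 1: 'e'
  Position 0: 'i'
Reversed: kmijlei

kmijlei


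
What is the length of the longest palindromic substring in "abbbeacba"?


Input: "abbbeacba"
Checking substrings for palindromes:
  [1:4] "bbb" (len 3) => palindrome
  [1:3] "bb" (len 2) => palindrome
  [2:4] "bb" (len 2) => palindrome
Longest palindromic substring: "bbb" with length 3

3


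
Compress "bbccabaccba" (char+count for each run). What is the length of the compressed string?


Input: bbccabaccba
Runs:
  'b' x 2 => "b2"
  'c' x 2 => "c2"
  'a' x 1 => "a1"
  'b' x 1 => "b1"
  'a' x 1 => "a1"
  'c' x 2 => "c2"
  'b' x 1 => "b1"
  'a' x 1 => "a1"
Compressed: "b2c2a1b1a1c2b1a1"
Compressed length: 16

16


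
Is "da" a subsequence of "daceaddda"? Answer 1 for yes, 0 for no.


Check if "da" is a subsequence of "daceaddda"
Greedy scan:
  Position 0 ('d'): matches sub[0] = 'd'
  Position 1 ('a'): matches sub[1] = 'a'
  Position 2 ('c'): no match needed
  Position 3 ('e'): no match needed
  Position 4 ('a'): no match needed
  Position 5 ('d'): no match needed
  Position 6 ('d'): no match needed
  Position 7 ('d'): no match needed
  Position 8 ('a'): no match needed
All 2 characters matched => is a subsequence

1


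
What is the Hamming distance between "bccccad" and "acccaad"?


Comparing "bccccad" and "acccaad" position by position:
  Position 0: 'b' vs 'a' => differ
  Position 1: 'c' vs 'c' => same
  Position 2: 'c' vs 'c' => same
  Position 3: 'c' vs 'c' => same
  Position 4: 'c' vs 'a' => differ
  Position 5: 'a' vs 'a' => same
  Position 6: 'd' vs 'd' => same
Total differences (Hamming distance): 2

2


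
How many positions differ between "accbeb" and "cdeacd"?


Comparing "accbeb" and "cdeacd" position by position:
  Position 0: 'a' vs 'c' => DIFFER
  Position 1: 'c' vs 'd' => DIFFER
  Position 2: 'c' vs 'e' => DIFFER
  Position 3: 'b' vs 'a' => DIFFER
  Position 4: 'e' vs 'c' => DIFFER
  Position 5: 'b' vs 'd' => DIFFER
Positions that differ: 6

6


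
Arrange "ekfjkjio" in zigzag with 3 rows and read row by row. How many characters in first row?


Zigzag "ekfjkjio" into 3 rows:
Placing characters:
  'e' => row 0
  'k' => row 1
  'f' => row 2
  'j' => row 1
  'k' => row 0
  'j' => row 1
  'i' => row 2
  'o' => row 1
Rows:
  Row 0: "ek"
  Row 1: "kjjo"
  Row 2: "fi"
First row length: 2

2


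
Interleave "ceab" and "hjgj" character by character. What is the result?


Interleaving "ceab" and "hjgj":
  Position 0: 'c' from first, 'h' from second => "ch"
  Position 1: 'e' from first, 'j' from second => "ej"
  Position 2: 'a' from first, 'g' from second => "ag"
  Position 3: 'b' from first, 'j' from second => "bj"
Result: chejagbj

chejagbj


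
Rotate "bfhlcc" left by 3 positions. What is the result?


Input: "bfhlcc", rotate left by 3
First 3 characters: "bfh"
Remaining characters: "lcc"
Concatenate remaining + first: "lcc" + "bfh" = "lccbfh"

lccbfh


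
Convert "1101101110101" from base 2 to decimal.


Input: "1101101110101" in base 2
Positional expansion:
  Digit '1' (value 1) x 2^12 = 4096
  Digit '1' (value 1) x 2^11 = 2048
  Digit '0' (value 0) x 2^10 = 0
  Digit '1' (value 1) x 2^9 = 512
  Digit '1' (value 1) x 2^8 = 256
  Digit '0' (value 0) x 2^7 = 0
  Digit '1' (value 1) x 2^6 = 64
  Digit '1' (value 1) x 2^5 = 32
  Digit '1' (value 1) x 2^4 = 16
  Digit '0' (value 0) x 2^3 = 0
  Digit '1' (value 1) x 2^2 = 4
  Digit '0' (value 0) x 2^1 = 0
  Digit '1' (value 1) x 2^0 = 1
Sum = 7029

7029


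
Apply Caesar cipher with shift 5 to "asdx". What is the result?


Caesar cipher: shift "asdx" by 5
  'a' (pos 0) + 5 = pos 5 = 'f'
  's' (pos 18) + 5 = pos 23 = 'x'
  'd' (pos 3) + 5 = pos 8 = 'i'
  'x' (pos 23) + 5 = pos 2 = 'c'
Result: fxic

fxic


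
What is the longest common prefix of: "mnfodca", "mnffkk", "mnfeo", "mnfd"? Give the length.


Words: mnfodca, mnffkk, mnfeo, mnfd
  Position 0: all 'm' => match
  Position 1: all 'n' => match
  Position 2: all 'f' => match
  Position 3: ('o', 'f', 'e', 'd') => mismatch, stop
LCP = "mnf" (length 3)

3


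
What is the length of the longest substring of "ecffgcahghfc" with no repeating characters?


Input: "ecffgcahghfc"
Sliding window (track last position of each char):
  Position 0 ('e'): window [0,0] length 1 -- new best
  Position 1 ('c'): window [0,1] length 2 -- new best
  Position 2 ('f'): window [0,2] length 3 -- new best
  Position 3 ('f'): repeat (last at 2), move window start to 3
  Position 3 ('f'): window [3,3] length 1
  Position 4 ('g'): window [3,4] length 2
  Position 5 ('c'): window [3,5] length 3
  Position 6 ('a'): window [3,6] length 4 -- new best
  Position 7 ('h'): window [3,7] length 5 -- new best
  Position 8 ('g'): repeat (last at 4), move window start to 5
  Position 8 ('g'): window [5,8] length 4
  Position 9 ('h'): repeat (last at 7), move window start to 8
  Position 9 ('h'): window [8,9] length 2
  Position 10 ('f'): window [8,10] length 3
  Position 11 ('c'): window [8,11] length 4
Longest substring with no repeats: "fgcah" with length 5

5


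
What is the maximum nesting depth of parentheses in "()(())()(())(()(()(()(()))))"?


Input: "()(())()(())(()(()(()(()))))"
Tracking depth:
  Position 0 '(': depth becomes 1
  Position 1 ')': depth becomes 0
  Position 2 '(': depth becomes 1
  Position 3 '(': depth becomes 2
  Position 4 ')': depth becomes 1
  Position 5 ')': depth becomes 0
  Position 6 '(': depth becomes 1
  Position 7 ')': depth becomes 0
  Position 8 '(': depth becomes 1
  Position 9 '(': depth becomes 2
  Position 10 ')': depth becomes 1
  Position 11 ')': depth becomes 0
  Position 12 '(': depth becomes 1
  Position 13 '(': depth becomes 2
  Position 14 ')': depth becomes 1
  Position 15 '(': depth becomes 2
  Position 16 '(': depth becomes 3
  Position 17 ')': depth becomes 2
  Position 18 '(': depth becomes 3
  Position 19 '(': depth becomes 4
  Position 20 ')': depth becomes 3
  Position 21 '(': depth becomes 4
  Position 22 '(': depth becomes 5
  Position 23 ')': depth becomes 4
  Position 24 ')': depth becomes 3
  Position 25 ')': depth becomes 2
  Position 26 ')': depth becomes 1
  Position 27 ')': depth becomes 0
Maximum depth reached: 5

5


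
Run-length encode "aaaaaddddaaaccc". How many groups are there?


Input: aaaaaddddaaaccc
Scanning for consecutive runs:
  Group 1: 'a' x 5 (positions 0-4)
  Group 2: 'd' x 4 (positions 5-8)
  Group 3: 'a' x 3 (positions 9-11)
  Group 4: 'c' x 3 (positions 12-14)
Total groups: 4

4


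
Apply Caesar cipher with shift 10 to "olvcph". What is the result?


Caesar cipher: shift "olvcph" by 10
  'o' (pos 14) + 10 = pos 24 = 'y'
  'l' (pos 11) + 10 = pos 21 = 'v'
  'v' (pos 21) + 10 = pos 5 = 'f'
  'c' (pos 2) + 10 = pos 12 = 'm'
  'p' (pos 15) + 10 = pos 25 = 'z'
  'h' (pos 7) + 10 = pos 17 = 'r'
Result: yvfmzr

yvfmzr


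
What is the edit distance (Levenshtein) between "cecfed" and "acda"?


Computing edit distance: "cecfed" -> "acda"
DP table:
           a    c    d    a
      0    1    2    3    4
  c   1    1    1    2    3
  e   2    2    2    2    3
  c   3    3    2    3    3
  f   4    4    3    3    4
  e   5    5    4    4    4
  d   6    6    5    4    5
Edit distance = dp[6][4] = 5

5


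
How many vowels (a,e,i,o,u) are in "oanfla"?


Input: oanfla
Checking each character:
  'o' at position 0: vowel (running total: 1)
  'a' at position 1: vowel (running total: 2)
  'n' at position 2: consonant
  'f' at position 3: consonant
  'l' at position 4: consonant
  'a' at position 5: vowel (running total: 3)
Total vowels: 3

3


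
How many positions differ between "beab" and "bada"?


Comparing "beab" and "bada" position by position:
  Position 0: 'b' vs 'b' => same
  Position 1: 'e' vs 'a' => DIFFER
  Position 2: 'a' vs 'd' => DIFFER
  Position 3: 'b' vs 'a' => DIFFER
Positions that differ: 3

3


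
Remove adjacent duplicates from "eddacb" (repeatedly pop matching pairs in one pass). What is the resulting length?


Input: eddacb
Stack-based adjacent duplicate removal:
  Read 'e': push. Stack: e
  Read 'd': push. Stack: ed
  Read 'd': matches stack top 'd' => pop. Stack: e
  Read 'a': push. Stack: ea
  Read 'c': push. Stack: eac
  Read 'b': push. Stack: eacb
Final stack: "eacb" (length 4)

4


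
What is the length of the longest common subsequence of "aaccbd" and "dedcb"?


LCS of "aaccbd" and "dedcb"
DP table:
           d    e    d    c    b
      0    0    0    0    0    0
  a   0    0    0    0    0    0
  a   0    0    0    0    0    0
  c   0    0    0    0    1    1
  c   0    0    0    0    1    1
  b   0    0    0    0    1    2
  d   0    1    1    1    1    2
LCS length = dp[6][5] = 2

2


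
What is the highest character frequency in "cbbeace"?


Input: cbbeace
Character counts:
  'a': 1
  'b': 2
  'c': 2
  'e': 2
Maximum frequency: 2

2


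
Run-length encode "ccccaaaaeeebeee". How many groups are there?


Input: ccccaaaaeeebeee
Scanning for consecutive runs:
  Group 1: 'c' x 4 (positions 0-3)
  Group 2: 'a' x 4 (positions 4-7)
  Group 3: 'e' x 3 (positions 8-10)
  Group 4: 'b' x 1 (positions 11-11)
  Group 5: 'e' x 3 (positions 12-14)
Total groups: 5

5


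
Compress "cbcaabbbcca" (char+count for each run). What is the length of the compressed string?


Input: cbcaabbbcca
Runs:
  'c' x 1 => "c1"
  'b' x 1 => "b1"
  'c' x 1 => "c1"
  'a' x 2 => "a2"
  'b' x 3 => "b3"
  'c' x 2 => "c2"
  'a' x 1 => "a1"
Compressed: "c1b1c1a2b3c2a1"
Compressed length: 14

14


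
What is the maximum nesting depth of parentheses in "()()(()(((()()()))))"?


Input: "()()(()(((()()()))))"
Tracking depth:
  Position 0 '(': depth becomes 1
  Position 1 ')': depth becomes 0
  Position 2 '(': depth becomes 1
  Position 3 ')': depth becomes 0
  Position 4 '(': depth becomes 1
  Position 5 '(': depth becomes 2
  Position 6 ')': depth becomes 1
  Position 7 '(': depth becomes 2
  Position 8 '(': depth becomes 3
  Position 9 '(': depth becomes 4
  Position 10 '(': depth becomes 5
  Position 11 ')': depth becomes 4
  Position 12 '(': depth becomes 5
  Position 13 ')': depth becomes 4
  Position 14 '(': depth becomes 5
  Position 15 ')': depth becomes 4
  Position 16 ')': depth becomes 3
  Position 17 ')': depth becomes 2
  Position 18 ')': depth becomes 1
  Position 19 ')': depth becomes 0
Maximum depth reached: 5

5


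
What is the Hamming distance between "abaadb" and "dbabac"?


Comparing "abaadb" and "dbabac" position by position:
  Position 0: 'a' vs 'd' => differ
  Position 1: 'b' vs 'b' => same
  Position 2: 'a' vs 'a' => same
  Position 3: 'a' vs 'b' => differ
  Position 4: 'd' vs 'a' => differ
  Position 5: 'b' vs 'c' => differ
Total differences (Hamming distance): 4

4


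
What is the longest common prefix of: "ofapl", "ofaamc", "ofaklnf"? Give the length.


Words: ofapl, ofaamc, ofaklnf
  Position 0: all 'o' => match
  Position 1: all 'f' => match
  Position 2: all 'a' => match
  Position 3: ('p', 'a', 'k') => mismatch, stop
LCP = "ofa" (length 3)

3


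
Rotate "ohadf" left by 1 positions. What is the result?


Input: "ohadf", rotate left by 1
First 1 characters: "o"
Remaining characters: "hadf"
Concatenate remaining + first: "hadf" + "o" = "hadfo"

hadfo


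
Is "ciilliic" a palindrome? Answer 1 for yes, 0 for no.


Input: ciilliic
Reversed: ciilliic
  Compare pos 0 ('c') with pos 7 ('c'): match
  Compare pos 1 ('i') with pos 6 ('i'): match
  Compare pos 2 ('i') with pos 5 ('i'): match
  Compare pos 3 ('l') with pos 4 ('l'): match
Result: palindrome

1
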